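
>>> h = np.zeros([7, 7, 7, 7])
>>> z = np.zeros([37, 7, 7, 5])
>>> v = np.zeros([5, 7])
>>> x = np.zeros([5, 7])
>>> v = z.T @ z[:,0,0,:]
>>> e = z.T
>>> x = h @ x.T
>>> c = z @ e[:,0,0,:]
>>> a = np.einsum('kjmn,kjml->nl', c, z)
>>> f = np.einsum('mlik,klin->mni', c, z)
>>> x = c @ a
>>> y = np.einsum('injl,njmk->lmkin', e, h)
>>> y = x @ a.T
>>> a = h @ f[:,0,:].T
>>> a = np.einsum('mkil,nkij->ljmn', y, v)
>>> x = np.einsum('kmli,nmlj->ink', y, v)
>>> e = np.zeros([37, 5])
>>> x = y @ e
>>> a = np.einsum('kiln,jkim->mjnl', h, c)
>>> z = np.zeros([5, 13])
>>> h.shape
(7, 7, 7, 7)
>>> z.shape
(5, 13)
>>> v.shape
(5, 7, 7, 5)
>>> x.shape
(37, 7, 7, 5)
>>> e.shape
(37, 5)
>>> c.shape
(37, 7, 7, 37)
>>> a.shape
(37, 37, 7, 7)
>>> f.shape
(37, 5, 7)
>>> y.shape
(37, 7, 7, 37)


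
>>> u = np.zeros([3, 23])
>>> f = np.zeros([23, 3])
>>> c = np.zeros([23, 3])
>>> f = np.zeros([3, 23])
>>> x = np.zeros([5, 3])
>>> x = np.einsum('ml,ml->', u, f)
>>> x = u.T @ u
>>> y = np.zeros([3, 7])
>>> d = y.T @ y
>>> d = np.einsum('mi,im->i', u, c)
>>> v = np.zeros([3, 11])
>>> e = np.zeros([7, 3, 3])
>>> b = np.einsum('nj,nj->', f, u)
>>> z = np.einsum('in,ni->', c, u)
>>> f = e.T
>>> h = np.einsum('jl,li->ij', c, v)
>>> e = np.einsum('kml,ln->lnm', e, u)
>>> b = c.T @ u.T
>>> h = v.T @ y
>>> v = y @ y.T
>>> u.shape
(3, 23)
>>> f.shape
(3, 3, 7)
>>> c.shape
(23, 3)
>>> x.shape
(23, 23)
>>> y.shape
(3, 7)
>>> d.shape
(23,)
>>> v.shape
(3, 3)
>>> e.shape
(3, 23, 3)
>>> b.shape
(3, 3)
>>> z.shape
()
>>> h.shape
(11, 7)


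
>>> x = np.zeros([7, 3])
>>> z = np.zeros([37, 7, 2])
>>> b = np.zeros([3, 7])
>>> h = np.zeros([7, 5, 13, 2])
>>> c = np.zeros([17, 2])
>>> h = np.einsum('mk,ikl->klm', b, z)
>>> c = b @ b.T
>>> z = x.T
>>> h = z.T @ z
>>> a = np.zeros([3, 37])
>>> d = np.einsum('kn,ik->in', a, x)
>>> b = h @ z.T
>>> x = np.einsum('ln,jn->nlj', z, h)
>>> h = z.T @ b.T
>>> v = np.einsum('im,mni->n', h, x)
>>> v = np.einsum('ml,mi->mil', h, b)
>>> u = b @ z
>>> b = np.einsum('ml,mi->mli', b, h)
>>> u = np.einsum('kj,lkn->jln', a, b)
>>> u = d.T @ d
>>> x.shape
(7, 3, 7)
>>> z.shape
(3, 7)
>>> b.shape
(7, 3, 7)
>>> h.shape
(7, 7)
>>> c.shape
(3, 3)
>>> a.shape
(3, 37)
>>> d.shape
(7, 37)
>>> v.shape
(7, 3, 7)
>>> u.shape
(37, 37)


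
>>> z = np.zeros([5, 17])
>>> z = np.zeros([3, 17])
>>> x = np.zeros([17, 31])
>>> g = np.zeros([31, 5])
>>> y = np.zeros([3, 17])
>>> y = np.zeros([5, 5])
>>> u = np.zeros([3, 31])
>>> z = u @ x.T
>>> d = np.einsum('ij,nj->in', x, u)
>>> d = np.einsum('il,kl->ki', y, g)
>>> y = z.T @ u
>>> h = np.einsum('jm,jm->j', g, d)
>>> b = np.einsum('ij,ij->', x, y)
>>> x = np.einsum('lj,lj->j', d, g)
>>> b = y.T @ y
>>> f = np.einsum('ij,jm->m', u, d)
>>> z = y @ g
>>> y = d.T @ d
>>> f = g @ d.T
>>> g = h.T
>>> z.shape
(17, 5)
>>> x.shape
(5,)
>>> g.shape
(31,)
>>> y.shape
(5, 5)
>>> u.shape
(3, 31)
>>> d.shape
(31, 5)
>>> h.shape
(31,)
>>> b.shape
(31, 31)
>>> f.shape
(31, 31)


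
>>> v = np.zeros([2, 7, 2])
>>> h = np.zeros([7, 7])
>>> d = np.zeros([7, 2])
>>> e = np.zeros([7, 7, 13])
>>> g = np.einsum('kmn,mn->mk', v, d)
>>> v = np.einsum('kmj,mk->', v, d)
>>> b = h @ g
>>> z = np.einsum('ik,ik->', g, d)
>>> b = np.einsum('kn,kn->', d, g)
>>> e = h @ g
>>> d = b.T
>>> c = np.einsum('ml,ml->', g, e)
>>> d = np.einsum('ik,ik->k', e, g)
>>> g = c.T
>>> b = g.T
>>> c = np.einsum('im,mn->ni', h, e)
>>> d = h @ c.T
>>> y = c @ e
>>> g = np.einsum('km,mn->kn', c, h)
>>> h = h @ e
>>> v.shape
()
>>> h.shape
(7, 2)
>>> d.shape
(7, 2)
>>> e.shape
(7, 2)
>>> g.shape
(2, 7)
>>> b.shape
()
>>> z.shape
()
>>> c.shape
(2, 7)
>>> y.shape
(2, 2)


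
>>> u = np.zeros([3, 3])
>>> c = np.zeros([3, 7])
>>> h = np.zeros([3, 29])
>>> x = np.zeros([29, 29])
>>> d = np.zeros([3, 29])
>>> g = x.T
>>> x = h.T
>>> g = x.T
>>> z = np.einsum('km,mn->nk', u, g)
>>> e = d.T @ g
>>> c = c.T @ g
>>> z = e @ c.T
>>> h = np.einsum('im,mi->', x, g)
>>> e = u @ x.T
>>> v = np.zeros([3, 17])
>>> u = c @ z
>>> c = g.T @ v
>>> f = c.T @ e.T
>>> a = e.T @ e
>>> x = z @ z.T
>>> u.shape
(7, 7)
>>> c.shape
(29, 17)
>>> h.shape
()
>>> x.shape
(29, 29)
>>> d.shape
(3, 29)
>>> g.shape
(3, 29)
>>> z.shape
(29, 7)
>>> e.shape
(3, 29)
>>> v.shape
(3, 17)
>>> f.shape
(17, 3)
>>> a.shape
(29, 29)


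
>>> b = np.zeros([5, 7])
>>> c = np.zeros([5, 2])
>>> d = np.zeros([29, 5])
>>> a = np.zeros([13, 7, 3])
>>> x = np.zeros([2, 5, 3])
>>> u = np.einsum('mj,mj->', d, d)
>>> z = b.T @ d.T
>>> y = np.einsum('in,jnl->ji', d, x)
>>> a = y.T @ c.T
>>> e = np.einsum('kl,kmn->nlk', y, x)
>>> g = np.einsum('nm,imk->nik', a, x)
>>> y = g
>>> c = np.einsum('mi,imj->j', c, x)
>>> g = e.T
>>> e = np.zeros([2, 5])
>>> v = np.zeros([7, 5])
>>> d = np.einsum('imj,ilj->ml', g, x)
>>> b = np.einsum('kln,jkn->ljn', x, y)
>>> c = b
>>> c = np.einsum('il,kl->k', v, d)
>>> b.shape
(5, 29, 3)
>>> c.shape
(29,)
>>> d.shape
(29, 5)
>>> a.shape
(29, 5)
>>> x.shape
(2, 5, 3)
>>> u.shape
()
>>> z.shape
(7, 29)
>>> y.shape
(29, 2, 3)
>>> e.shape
(2, 5)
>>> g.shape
(2, 29, 3)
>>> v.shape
(7, 5)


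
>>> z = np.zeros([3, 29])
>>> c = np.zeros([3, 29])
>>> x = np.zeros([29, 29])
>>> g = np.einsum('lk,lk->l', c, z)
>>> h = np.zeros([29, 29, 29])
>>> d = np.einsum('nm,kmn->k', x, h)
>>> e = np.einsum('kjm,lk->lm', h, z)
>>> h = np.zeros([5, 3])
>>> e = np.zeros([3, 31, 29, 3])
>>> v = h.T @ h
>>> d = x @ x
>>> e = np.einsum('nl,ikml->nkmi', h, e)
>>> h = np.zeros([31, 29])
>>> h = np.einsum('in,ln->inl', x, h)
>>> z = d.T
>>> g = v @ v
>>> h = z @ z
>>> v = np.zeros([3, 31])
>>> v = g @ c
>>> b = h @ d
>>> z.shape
(29, 29)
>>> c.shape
(3, 29)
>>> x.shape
(29, 29)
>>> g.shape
(3, 3)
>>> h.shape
(29, 29)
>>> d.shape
(29, 29)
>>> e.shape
(5, 31, 29, 3)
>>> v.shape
(3, 29)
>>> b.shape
(29, 29)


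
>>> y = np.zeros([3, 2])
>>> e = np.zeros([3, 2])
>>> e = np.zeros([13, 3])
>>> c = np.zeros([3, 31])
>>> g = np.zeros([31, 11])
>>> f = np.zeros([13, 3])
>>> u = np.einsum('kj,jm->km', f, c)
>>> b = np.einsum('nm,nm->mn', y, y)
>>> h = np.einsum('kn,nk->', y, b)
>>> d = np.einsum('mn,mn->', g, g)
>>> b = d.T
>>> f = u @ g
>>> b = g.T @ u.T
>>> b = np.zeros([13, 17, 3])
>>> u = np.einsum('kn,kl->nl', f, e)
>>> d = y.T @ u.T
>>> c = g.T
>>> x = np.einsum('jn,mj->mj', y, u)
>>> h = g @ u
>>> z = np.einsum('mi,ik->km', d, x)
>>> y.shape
(3, 2)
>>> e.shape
(13, 3)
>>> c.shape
(11, 31)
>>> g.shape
(31, 11)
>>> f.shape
(13, 11)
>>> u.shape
(11, 3)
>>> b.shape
(13, 17, 3)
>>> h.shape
(31, 3)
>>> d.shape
(2, 11)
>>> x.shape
(11, 3)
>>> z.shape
(3, 2)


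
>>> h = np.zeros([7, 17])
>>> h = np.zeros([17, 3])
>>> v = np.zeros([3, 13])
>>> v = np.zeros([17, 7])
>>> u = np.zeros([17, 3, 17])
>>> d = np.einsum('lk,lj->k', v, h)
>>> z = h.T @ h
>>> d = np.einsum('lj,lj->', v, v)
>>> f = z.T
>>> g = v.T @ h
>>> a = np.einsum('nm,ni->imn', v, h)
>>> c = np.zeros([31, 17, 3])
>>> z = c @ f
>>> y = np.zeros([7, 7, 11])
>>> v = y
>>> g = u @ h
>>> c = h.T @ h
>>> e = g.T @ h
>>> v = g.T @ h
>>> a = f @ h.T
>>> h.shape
(17, 3)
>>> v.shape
(3, 3, 3)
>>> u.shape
(17, 3, 17)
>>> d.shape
()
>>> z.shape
(31, 17, 3)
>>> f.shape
(3, 3)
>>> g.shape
(17, 3, 3)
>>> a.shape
(3, 17)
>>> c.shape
(3, 3)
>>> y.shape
(7, 7, 11)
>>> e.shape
(3, 3, 3)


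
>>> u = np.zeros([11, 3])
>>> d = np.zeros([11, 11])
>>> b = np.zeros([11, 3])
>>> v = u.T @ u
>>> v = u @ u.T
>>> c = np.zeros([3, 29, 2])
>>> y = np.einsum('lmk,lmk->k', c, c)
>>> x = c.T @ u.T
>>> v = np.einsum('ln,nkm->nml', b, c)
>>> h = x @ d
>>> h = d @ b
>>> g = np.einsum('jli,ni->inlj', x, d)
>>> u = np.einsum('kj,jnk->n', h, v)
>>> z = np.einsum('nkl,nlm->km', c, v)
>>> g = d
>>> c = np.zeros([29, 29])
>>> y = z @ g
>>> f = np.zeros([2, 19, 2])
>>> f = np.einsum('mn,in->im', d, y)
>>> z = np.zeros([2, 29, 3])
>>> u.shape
(2,)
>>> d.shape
(11, 11)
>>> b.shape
(11, 3)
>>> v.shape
(3, 2, 11)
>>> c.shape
(29, 29)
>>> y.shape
(29, 11)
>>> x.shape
(2, 29, 11)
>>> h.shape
(11, 3)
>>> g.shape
(11, 11)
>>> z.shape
(2, 29, 3)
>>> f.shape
(29, 11)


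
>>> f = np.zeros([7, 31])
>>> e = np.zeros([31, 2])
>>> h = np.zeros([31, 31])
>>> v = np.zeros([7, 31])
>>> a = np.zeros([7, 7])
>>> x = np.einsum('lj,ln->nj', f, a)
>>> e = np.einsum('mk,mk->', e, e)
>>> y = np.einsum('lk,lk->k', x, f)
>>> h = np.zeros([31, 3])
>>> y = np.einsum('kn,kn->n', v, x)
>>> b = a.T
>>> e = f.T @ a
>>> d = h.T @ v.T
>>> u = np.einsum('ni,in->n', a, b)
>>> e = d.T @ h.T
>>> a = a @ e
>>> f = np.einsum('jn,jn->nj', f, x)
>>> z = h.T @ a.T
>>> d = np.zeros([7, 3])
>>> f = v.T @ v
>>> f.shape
(31, 31)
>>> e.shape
(7, 31)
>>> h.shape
(31, 3)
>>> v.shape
(7, 31)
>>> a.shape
(7, 31)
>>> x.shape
(7, 31)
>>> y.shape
(31,)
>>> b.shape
(7, 7)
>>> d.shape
(7, 3)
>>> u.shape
(7,)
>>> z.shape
(3, 7)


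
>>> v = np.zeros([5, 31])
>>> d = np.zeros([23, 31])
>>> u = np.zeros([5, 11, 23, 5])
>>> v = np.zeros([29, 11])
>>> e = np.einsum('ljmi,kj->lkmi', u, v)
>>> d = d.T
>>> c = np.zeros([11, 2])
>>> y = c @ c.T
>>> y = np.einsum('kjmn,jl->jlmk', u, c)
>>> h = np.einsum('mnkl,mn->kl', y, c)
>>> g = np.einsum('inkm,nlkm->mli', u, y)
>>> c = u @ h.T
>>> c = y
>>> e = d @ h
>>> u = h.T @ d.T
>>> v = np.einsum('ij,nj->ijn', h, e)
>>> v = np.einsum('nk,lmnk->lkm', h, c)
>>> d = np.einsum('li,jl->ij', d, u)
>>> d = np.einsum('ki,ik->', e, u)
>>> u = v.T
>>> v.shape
(11, 5, 2)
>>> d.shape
()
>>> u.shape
(2, 5, 11)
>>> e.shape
(31, 5)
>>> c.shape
(11, 2, 23, 5)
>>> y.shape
(11, 2, 23, 5)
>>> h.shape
(23, 5)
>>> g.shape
(5, 2, 5)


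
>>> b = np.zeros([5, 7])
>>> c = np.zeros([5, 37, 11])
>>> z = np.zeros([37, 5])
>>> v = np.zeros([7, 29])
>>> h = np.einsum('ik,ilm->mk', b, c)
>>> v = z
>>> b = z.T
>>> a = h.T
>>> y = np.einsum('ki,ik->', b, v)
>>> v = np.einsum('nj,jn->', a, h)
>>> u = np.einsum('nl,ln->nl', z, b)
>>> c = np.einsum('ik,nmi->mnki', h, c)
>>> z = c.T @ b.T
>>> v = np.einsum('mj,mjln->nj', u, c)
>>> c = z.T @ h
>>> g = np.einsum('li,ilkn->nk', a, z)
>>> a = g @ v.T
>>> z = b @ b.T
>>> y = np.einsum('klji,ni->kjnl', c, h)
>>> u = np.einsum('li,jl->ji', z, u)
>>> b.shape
(5, 37)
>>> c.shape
(5, 5, 7, 7)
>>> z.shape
(5, 5)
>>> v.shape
(11, 5)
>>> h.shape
(11, 7)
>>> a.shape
(5, 11)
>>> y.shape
(5, 7, 11, 5)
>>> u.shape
(37, 5)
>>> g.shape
(5, 5)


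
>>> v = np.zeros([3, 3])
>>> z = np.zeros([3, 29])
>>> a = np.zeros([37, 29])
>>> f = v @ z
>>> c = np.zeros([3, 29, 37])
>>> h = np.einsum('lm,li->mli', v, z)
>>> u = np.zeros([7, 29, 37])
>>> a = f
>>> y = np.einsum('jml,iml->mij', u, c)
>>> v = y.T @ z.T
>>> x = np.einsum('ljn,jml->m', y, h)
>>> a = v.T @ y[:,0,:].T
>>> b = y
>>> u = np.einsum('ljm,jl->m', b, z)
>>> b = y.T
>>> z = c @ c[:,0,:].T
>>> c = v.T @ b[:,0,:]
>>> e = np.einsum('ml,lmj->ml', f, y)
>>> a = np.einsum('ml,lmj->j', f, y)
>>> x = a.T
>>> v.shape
(7, 3, 3)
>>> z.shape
(3, 29, 3)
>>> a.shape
(7,)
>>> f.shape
(3, 29)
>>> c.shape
(3, 3, 29)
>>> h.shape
(3, 3, 29)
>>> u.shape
(7,)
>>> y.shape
(29, 3, 7)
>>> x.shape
(7,)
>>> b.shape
(7, 3, 29)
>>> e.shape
(3, 29)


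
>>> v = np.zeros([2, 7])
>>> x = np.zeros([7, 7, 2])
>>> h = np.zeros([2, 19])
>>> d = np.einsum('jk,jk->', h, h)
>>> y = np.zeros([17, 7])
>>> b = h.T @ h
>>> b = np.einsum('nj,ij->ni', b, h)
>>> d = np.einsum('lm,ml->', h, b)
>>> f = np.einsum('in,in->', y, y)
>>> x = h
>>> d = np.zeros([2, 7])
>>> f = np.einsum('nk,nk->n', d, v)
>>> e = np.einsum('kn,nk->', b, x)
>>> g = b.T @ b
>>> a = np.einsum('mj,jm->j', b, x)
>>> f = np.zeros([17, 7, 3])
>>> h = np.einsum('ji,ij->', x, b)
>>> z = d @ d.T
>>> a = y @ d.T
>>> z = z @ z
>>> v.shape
(2, 7)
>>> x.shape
(2, 19)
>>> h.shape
()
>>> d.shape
(2, 7)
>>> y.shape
(17, 7)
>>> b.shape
(19, 2)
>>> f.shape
(17, 7, 3)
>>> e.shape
()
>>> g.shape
(2, 2)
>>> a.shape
(17, 2)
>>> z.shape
(2, 2)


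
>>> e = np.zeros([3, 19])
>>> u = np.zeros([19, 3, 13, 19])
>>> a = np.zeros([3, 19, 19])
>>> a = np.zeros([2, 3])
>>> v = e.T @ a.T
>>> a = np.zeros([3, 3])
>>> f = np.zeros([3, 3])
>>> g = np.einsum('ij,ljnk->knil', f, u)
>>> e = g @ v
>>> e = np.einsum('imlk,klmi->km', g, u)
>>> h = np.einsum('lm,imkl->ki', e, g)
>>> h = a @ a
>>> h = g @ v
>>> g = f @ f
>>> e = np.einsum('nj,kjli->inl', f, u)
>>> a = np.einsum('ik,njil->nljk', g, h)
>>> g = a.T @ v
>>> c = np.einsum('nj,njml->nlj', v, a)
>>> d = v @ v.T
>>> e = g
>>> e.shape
(3, 13, 2, 2)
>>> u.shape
(19, 3, 13, 19)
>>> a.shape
(19, 2, 13, 3)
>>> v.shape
(19, 2)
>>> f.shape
(3, 3)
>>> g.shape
(3, 13, 2, 2)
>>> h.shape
(19, 13, 3, 2)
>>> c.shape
(19, 3, 2)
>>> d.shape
(19, 19)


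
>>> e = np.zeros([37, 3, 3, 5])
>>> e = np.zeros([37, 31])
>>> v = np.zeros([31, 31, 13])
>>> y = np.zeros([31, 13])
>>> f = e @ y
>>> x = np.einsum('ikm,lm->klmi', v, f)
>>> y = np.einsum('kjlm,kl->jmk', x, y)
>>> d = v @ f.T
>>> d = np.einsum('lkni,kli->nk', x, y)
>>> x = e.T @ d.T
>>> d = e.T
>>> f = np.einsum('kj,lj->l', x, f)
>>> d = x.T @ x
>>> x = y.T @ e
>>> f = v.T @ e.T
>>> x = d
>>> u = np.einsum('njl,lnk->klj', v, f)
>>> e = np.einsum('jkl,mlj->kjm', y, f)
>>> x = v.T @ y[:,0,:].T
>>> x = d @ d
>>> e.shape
(31, 37, 13)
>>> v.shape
(31, 31, 13)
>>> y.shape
(37, 31, 31)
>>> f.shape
(13, 31, 37)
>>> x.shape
(13, 13)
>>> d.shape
(13, 13)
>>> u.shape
(37, 13, 31)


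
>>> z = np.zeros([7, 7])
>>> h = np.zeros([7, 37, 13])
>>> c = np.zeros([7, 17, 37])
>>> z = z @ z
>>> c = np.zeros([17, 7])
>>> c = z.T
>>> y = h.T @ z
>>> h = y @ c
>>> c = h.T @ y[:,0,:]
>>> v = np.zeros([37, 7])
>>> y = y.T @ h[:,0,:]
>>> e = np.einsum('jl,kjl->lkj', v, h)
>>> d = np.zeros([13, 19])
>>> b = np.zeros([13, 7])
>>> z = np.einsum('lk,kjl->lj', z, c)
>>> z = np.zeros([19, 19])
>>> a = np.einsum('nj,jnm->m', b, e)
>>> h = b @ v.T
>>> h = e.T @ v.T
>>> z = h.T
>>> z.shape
(37, 13, 37)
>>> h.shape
(37, 13, 37)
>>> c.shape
(7, 37, 7)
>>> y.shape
(7, 37, 7)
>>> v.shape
(37, 7)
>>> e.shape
(7, 13, 37)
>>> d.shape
(13, 19)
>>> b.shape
(13, 7)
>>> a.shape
(37,)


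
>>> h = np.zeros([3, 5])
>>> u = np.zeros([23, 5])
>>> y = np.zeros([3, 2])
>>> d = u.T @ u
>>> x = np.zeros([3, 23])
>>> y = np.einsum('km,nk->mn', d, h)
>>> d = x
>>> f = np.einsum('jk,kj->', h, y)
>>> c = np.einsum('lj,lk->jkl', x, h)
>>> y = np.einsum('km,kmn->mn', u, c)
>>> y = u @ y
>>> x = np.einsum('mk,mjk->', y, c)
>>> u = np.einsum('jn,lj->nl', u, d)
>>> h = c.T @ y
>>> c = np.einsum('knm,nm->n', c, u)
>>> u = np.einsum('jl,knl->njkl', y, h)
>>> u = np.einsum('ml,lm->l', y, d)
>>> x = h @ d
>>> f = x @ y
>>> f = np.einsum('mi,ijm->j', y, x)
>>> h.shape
(3, 5, 3)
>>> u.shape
(3,)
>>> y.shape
(23, 3)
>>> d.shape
(3, 23)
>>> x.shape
(3, 5, 23)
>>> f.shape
(5,)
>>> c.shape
(5,)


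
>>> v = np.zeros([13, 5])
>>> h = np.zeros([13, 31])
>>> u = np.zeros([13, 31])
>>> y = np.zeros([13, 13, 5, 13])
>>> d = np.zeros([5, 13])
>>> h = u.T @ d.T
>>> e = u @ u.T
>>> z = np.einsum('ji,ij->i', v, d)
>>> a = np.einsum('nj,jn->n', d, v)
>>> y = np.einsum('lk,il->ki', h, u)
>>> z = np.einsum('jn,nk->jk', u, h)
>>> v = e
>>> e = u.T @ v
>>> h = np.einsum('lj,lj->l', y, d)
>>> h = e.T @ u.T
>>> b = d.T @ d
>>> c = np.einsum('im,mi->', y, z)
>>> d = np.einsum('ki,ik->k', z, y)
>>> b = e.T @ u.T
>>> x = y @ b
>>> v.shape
(13, 13)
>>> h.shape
(13, 13)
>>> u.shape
(13, 31)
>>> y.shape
(5, 13)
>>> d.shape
(13,)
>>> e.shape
(31, 13)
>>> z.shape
(13, 5)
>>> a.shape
(5,)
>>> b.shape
(13, 13)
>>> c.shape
()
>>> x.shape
(5, 13)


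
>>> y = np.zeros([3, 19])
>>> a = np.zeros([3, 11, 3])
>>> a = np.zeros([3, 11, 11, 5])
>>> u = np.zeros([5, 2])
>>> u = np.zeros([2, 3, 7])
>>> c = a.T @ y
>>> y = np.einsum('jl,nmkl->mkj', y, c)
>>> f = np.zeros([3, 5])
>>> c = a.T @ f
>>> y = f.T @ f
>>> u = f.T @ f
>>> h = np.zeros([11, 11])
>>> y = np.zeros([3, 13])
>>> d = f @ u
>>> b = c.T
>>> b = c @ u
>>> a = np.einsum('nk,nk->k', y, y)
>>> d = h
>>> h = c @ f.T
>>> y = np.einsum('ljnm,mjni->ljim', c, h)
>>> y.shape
(5, 11, 3, 5)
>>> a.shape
(13,)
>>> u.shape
(5, 5)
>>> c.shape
(5, 11, 11, 5)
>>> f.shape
(3, 5)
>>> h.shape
(5, 11, 11, 3)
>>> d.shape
(11, 11)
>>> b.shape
(5, 11, 11, 5)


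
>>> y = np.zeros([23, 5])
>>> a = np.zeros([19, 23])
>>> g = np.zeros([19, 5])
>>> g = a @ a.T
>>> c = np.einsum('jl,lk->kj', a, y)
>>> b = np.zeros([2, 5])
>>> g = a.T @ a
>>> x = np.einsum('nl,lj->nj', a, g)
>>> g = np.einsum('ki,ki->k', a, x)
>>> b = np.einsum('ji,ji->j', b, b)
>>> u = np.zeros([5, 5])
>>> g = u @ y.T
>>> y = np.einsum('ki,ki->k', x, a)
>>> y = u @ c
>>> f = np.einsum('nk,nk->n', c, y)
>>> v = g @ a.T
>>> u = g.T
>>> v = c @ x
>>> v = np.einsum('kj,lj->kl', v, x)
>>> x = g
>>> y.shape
(5, 19)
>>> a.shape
(19, 23)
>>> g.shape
(5, 23)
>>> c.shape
(5, 19)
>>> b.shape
(2,)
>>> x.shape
(5, 23)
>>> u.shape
(23, 5)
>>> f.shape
(5,)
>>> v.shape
(5, 19)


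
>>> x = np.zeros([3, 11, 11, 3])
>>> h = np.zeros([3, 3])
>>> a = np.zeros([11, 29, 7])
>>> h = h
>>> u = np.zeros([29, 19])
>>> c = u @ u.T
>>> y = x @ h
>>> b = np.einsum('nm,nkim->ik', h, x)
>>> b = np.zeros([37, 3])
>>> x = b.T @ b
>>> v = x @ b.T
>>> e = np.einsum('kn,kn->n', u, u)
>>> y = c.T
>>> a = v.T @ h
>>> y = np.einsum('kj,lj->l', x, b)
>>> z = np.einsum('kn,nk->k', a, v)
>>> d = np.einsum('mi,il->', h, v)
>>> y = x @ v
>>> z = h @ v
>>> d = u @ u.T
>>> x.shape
(3, 3)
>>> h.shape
(3, 3)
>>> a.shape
(37, 3)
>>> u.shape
(29, 19)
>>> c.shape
(29, 29)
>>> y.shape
(3, 37)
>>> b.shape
(37, 3)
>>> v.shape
(3, 37)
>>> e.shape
(19,)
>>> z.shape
(3, 37)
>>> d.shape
(29, 29)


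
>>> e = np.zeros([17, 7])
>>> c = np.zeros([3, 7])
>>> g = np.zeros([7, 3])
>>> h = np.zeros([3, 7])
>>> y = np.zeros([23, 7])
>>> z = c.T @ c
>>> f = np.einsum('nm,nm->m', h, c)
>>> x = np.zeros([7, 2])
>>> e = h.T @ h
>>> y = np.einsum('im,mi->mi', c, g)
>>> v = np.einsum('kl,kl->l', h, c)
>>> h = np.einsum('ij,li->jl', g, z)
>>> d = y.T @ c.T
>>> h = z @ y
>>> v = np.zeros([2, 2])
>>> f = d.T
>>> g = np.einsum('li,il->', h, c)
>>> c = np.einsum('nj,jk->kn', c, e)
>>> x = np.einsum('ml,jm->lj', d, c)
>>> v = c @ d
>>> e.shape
(7, 7)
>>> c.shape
(7, 3)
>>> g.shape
()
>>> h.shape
(7, 3)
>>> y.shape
(7, 3)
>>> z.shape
(7, 7)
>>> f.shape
(3, 3)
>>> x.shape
(3, 7)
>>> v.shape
(7, 3)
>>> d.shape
(3, 3)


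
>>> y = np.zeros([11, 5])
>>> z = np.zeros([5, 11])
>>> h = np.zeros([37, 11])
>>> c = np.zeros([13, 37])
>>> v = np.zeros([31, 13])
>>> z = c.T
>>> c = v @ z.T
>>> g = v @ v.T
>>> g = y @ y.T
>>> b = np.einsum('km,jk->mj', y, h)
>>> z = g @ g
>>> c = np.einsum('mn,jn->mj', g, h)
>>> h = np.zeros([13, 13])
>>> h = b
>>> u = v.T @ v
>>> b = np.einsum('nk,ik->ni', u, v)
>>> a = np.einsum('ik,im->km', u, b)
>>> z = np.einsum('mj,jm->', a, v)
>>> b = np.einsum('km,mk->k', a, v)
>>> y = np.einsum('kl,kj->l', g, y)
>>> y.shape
(11,)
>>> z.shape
()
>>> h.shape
(5, 37)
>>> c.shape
(11, 37)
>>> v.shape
(31, 13)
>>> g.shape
(11, 11)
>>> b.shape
(13,)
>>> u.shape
(13, 13)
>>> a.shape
(13, 31)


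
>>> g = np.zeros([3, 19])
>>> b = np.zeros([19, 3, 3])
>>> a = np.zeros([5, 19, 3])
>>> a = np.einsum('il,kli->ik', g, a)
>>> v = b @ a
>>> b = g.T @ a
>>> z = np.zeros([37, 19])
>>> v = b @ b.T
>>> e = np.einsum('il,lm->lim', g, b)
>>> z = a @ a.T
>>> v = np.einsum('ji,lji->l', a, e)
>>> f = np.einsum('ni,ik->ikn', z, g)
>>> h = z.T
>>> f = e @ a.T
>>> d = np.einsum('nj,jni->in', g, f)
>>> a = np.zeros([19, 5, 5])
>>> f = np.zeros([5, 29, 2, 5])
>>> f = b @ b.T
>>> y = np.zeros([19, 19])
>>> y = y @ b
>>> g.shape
(3, 19)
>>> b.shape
(19, 5)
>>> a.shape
(19, 5, 5)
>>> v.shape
(19,)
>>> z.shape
(3, 3)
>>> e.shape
(19, 3, 5)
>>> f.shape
(19, 19)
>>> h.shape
(3, 3)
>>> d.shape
(3, 3)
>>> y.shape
(19, 5)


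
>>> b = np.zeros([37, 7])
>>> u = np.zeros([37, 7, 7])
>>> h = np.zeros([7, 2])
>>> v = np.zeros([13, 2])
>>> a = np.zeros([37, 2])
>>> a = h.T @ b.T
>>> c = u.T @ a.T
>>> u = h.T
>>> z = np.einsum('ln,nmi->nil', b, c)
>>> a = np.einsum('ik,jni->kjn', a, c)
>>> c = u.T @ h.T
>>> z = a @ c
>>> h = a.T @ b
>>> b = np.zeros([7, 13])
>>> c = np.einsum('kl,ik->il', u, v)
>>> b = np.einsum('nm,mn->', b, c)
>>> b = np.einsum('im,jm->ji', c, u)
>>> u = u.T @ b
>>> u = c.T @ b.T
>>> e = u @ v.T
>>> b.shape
(2, 13)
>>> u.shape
(7, 2)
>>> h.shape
(7, 7, 7)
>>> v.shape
(13, 2)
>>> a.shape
(37, 7, 7)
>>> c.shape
(13, 7)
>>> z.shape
(37, 7, 7)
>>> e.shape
(7, 13)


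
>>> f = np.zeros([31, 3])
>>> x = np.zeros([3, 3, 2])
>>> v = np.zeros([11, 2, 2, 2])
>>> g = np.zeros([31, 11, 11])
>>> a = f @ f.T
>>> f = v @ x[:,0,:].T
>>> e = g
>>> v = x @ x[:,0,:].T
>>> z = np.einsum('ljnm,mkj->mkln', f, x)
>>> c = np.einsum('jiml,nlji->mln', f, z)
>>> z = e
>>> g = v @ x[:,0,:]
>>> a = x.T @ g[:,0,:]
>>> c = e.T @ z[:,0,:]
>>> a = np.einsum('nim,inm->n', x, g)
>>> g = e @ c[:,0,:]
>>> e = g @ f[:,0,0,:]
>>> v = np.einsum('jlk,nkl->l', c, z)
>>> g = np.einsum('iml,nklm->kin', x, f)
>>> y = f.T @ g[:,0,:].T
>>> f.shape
(11, 2, 2, 3)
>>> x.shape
(3, 3, 2)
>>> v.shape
(11,)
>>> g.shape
(2, 3, 11)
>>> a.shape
(3,)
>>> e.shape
(31, 11, 3)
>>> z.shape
(31, 11, 11)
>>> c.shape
(11, 11, 11)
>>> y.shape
(3, 2, 2, 2)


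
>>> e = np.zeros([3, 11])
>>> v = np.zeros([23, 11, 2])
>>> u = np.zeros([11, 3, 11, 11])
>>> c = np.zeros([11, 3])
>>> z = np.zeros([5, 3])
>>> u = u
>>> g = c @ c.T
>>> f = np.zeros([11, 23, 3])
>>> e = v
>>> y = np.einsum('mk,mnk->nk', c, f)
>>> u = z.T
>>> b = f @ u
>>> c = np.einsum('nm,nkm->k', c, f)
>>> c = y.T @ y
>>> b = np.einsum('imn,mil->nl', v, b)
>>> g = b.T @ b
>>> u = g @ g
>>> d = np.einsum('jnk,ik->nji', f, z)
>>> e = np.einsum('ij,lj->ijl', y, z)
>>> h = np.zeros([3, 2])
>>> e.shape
(23, 3, 5)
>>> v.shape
(23, 11, 2)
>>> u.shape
(5, 5)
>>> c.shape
(3, 3)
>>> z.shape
(5, 3)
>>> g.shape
(5, 5)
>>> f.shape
(11, 23, 3)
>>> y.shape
(23, 3)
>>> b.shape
(2, 5)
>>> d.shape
(23, 11, 5)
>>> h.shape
(3, 2)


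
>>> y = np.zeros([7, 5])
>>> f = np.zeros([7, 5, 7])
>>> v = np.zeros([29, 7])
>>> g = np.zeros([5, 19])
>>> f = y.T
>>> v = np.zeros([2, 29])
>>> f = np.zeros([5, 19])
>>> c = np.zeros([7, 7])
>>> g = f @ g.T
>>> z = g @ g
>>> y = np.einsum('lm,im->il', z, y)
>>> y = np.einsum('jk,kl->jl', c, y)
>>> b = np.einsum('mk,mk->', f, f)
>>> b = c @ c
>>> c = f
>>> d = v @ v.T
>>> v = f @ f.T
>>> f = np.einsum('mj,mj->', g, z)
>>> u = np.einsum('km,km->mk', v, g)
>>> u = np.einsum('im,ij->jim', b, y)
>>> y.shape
(7, 5)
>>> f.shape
()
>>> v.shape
(5, 5)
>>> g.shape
(5, 5)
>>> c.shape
(5, 19)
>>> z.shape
(5, 5)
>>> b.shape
(7, 7)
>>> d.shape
(2, 2)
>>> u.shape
(5, 7, 7)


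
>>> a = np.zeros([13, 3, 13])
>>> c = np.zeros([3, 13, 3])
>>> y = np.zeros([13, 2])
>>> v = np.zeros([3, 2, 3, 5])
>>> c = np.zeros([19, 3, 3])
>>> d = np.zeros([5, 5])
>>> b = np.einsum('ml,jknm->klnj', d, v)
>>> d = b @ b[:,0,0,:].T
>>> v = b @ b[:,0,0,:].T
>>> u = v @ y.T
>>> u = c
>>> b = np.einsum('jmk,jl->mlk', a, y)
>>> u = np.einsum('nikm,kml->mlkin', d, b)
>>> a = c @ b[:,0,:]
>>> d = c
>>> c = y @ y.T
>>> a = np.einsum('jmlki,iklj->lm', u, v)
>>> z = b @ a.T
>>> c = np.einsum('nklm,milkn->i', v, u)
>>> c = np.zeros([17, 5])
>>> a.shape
(3, 13)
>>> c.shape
(17, 5)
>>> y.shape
(13, 2)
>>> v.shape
(2, 5, 3, 2)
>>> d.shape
(19, 3, 3)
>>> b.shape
(3, 2, 13)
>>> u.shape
(2, 13, 3, 5, 2)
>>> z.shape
(3, 2, 3)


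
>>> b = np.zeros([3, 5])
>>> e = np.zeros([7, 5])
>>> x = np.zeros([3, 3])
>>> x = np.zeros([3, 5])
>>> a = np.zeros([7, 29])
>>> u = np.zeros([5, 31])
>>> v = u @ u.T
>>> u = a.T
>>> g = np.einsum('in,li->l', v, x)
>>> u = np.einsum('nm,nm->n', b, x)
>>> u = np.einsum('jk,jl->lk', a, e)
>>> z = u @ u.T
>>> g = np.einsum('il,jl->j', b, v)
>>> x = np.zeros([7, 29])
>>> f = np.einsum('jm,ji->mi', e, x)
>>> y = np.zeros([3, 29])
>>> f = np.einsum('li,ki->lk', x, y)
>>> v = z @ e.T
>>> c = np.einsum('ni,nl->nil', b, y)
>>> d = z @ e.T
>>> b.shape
(3, 5)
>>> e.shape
(7, 5)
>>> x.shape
(7, 29)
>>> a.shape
(7, 29)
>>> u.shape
(5, 29)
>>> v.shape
(5, 7)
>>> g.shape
(5,)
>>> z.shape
(5, 5)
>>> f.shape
(7, 3)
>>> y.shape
(3, 29)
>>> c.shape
(3, 5, 29)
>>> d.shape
(5, 7)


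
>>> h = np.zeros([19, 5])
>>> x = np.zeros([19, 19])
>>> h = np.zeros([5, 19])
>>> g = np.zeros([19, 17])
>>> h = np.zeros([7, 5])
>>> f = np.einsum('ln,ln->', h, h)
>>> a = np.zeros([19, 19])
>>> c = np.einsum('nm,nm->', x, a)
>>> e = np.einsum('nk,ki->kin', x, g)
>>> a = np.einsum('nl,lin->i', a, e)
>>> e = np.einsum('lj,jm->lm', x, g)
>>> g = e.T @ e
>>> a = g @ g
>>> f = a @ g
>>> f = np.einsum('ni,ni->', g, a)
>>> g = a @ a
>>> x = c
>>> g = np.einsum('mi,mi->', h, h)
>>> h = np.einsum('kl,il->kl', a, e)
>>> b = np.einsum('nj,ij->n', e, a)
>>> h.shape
(17, 17)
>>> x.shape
()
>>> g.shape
()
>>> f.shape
()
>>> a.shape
(17, 17)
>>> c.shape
()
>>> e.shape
(19, 17)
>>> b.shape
(19,)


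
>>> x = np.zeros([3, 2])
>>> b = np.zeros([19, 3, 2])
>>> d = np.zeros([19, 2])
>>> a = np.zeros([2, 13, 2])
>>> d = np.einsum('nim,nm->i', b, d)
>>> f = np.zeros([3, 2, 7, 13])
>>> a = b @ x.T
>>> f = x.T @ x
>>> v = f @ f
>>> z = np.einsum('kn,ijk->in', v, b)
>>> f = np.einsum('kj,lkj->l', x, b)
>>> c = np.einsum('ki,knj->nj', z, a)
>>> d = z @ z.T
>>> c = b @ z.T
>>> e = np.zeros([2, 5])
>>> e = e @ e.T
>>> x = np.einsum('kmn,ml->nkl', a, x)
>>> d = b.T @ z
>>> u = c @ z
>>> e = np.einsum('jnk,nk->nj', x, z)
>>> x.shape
(3, 19, 2)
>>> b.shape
(19, 3, 2)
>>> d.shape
(2, 3, 2)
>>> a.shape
(19, 3, 3)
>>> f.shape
(19,)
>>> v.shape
(2, 2)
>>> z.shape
(19, 2)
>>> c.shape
(19, 3, 19)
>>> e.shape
(19, 3)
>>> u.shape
(19, 3, 2)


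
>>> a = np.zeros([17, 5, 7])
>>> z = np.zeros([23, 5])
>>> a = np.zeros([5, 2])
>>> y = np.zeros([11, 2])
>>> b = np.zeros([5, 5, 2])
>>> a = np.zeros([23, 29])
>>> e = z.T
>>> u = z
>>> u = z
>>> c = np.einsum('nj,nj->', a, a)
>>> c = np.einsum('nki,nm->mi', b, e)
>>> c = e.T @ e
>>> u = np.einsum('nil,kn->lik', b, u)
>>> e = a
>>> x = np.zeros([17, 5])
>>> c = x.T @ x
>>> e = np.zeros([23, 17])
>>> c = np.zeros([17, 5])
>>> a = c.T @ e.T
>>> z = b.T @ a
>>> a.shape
(5, 23)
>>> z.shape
(2, 5, 23)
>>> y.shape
(11, 2)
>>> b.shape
(5, 5, 2)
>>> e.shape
(23, 17)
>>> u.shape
(2, 5, 23)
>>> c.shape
(17, 5)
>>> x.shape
(17, 5)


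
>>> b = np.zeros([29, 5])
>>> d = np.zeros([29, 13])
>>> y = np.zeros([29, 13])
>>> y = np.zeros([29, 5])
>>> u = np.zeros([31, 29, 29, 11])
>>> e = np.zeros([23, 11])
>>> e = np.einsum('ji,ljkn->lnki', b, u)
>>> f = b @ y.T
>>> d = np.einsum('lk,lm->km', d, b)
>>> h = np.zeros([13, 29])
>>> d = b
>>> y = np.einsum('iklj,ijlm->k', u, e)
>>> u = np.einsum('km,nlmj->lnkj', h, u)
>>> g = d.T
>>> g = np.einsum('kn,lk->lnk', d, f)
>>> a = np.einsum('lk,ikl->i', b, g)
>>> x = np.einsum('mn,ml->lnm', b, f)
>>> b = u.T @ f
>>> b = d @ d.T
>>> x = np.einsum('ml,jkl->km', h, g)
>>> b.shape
(29, 29)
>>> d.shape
(29, 5)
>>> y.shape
(29,)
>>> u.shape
(29, 31, 13, 11)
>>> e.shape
(31, 11, 29, 5)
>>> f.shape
(29, 29)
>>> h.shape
(13, 29)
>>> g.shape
(29, 5, 29)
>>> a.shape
(29,)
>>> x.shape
(5, 13)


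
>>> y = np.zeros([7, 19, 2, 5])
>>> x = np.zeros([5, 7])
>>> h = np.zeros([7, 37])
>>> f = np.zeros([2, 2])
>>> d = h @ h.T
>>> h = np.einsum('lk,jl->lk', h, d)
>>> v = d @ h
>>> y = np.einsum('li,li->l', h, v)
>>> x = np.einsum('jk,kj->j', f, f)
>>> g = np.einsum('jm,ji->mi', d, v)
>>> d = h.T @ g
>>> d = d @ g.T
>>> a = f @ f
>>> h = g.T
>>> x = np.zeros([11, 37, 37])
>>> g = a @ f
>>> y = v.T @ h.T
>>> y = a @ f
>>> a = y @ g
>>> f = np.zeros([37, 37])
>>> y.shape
(2, 2)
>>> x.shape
(11, 37, 37)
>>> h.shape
(37, 7)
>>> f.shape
(37, 37)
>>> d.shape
(37, 7)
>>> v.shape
(7, 37)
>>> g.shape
(2, 2)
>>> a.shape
(2, 2)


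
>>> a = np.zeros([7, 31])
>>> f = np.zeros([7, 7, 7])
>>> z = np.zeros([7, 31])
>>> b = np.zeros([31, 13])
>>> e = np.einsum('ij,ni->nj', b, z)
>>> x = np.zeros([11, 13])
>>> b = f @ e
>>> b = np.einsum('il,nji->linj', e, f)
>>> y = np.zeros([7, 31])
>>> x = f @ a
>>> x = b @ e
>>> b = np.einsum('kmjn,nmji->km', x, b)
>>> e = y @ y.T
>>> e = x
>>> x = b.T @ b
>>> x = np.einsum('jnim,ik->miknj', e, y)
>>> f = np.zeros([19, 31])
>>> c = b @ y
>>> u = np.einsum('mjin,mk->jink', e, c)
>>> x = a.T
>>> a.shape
(7, 31)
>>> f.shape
(19, 31)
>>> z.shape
(7, 31)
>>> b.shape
(13, 7)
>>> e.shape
(13, 7, 7, 13)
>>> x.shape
(31, 7)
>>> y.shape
(7, 31)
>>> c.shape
(13, 31)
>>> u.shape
(7, 7, 13, 31)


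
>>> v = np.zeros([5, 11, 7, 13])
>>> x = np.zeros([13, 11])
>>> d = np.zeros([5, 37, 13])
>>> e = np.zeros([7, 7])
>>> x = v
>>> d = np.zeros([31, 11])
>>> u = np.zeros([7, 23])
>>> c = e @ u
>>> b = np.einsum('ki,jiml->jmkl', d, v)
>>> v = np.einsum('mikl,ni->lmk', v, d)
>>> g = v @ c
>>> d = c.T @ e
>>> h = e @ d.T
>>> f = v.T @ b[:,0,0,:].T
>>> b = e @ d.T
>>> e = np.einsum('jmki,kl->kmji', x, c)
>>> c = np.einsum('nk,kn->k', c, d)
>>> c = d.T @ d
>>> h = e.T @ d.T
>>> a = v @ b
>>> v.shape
(13, 5, 7)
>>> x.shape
(5, 11, 7, 13)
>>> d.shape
(23, 7)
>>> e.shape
(7, 11, 5, 13)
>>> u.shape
(7, 23)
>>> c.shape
(7, 7)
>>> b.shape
(7, 23)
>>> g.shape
(13, 5, 23)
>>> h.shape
(13, 5, 11, 23)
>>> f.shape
(7, 5, 5)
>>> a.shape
(13, 5, 23)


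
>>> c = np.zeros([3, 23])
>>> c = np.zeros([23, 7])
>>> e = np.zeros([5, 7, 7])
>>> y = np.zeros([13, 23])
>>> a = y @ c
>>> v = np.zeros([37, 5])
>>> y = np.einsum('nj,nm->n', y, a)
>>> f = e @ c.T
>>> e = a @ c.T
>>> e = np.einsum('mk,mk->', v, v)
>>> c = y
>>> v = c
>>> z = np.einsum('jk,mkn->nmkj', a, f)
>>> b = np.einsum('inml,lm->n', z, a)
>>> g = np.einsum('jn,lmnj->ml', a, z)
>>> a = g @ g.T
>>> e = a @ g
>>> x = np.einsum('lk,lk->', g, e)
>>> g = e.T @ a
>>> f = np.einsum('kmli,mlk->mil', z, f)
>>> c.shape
(13,)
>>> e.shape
(5, 23)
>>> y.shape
(13,)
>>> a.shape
(5, 5)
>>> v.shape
(13,)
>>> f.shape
(5, 13, 7)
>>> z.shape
(23, 5, 7, 13)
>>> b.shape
(5,)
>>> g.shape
(23, 5)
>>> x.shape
()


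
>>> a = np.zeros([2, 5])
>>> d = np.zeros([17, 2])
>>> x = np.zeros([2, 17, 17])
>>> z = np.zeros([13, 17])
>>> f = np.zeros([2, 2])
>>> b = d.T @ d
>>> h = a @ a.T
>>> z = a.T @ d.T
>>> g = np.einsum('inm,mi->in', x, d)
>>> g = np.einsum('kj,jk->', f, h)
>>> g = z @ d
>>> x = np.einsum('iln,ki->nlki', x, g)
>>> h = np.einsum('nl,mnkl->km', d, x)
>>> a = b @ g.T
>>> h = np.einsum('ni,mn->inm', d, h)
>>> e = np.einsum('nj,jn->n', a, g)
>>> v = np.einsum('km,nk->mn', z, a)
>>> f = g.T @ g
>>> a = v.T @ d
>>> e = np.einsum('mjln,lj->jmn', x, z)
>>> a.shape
(2, 2)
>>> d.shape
(17, 2)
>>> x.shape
(17, 17, 5, 2)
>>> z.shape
(5, 17)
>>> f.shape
(2, 2)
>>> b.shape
(2, 2)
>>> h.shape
(2, 17, 5)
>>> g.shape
(5, 2)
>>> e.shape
(17, 17, 2)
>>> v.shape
(17, 2)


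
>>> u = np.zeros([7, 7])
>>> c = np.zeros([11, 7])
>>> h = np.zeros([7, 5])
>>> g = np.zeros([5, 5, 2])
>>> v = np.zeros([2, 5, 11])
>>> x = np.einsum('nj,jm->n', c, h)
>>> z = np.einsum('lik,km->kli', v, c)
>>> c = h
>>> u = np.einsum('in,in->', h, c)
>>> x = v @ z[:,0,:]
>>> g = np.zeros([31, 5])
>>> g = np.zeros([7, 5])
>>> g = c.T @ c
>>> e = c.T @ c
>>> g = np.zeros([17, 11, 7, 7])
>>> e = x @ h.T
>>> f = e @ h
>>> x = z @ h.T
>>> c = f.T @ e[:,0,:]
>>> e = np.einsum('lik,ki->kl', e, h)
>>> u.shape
()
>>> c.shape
(5, 5, 7)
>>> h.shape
(7, 5)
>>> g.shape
(17, 11, 7, 7)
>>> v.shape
(2, 5, 11)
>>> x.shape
(11, 2, 7)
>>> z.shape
(11, 2, 5)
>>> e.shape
(7, 2)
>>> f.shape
(2, 5, 5)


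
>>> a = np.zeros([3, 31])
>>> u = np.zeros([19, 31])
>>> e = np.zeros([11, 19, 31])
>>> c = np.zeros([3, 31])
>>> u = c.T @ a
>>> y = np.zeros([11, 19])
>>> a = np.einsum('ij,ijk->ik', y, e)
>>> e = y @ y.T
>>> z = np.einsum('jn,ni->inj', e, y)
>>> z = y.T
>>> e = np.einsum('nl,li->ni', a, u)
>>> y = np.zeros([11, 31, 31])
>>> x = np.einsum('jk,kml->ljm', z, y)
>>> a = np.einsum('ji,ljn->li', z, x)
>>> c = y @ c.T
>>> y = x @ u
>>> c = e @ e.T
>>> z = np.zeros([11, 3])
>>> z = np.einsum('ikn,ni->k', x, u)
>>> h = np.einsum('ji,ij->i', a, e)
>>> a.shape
(31, 11)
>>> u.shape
(31, 31)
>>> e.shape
(11, 31)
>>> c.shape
(11, 11)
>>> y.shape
(31, 19, 31)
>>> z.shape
(19,)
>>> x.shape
(31, 19, 31)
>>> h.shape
(11,)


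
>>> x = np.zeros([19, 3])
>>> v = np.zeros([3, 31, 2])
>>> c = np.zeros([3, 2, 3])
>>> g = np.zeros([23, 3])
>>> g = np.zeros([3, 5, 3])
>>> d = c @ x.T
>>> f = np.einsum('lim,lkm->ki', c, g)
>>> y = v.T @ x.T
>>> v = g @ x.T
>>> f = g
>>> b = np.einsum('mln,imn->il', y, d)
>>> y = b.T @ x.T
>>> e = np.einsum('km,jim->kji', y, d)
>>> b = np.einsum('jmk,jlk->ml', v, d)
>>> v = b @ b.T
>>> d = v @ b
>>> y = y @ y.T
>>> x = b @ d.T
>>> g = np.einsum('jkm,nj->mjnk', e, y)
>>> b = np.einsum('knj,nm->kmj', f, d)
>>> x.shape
(5, 5)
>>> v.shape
(5, 5)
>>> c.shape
(3, 2, 3)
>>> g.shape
(2, 31, 31, 3)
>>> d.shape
(5, 2)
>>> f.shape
(3, 5, 3)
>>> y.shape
(31, 31)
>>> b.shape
(3, 2, 3)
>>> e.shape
(31, 3, 2)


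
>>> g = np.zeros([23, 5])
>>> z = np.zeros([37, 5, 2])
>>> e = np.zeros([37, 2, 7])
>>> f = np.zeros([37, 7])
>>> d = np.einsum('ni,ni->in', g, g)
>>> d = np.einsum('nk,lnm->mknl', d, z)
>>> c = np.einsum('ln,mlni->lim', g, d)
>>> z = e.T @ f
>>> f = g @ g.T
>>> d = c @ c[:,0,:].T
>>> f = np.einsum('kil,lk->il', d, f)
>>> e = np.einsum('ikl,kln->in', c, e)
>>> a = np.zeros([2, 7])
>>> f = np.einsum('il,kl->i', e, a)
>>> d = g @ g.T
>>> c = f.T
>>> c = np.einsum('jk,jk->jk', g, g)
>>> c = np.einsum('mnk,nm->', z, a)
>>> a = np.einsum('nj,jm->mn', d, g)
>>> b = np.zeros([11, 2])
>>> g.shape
(23, 5)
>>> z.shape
(7, 2, 7)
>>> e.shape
(23, 7)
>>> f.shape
(23,)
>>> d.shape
(23, 23)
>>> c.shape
()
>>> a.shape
(5, 23)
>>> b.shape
(11, 2)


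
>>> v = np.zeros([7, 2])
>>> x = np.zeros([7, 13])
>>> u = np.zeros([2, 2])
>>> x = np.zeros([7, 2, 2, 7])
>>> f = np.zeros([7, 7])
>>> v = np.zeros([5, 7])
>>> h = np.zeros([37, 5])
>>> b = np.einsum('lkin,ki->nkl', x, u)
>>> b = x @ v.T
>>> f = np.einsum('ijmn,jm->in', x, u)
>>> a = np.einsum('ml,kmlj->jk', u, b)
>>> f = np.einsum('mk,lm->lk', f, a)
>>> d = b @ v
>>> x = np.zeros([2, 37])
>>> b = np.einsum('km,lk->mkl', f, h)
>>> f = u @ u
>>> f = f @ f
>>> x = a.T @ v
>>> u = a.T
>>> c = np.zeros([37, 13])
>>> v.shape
(5, 7)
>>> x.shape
(7, 7)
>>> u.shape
(7, 5)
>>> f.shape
(2, 2)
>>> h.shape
(37, 5)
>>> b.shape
(7, 5, 37)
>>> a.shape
(5, 7)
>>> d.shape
(7, 2, 2, 7)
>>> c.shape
(37, 13)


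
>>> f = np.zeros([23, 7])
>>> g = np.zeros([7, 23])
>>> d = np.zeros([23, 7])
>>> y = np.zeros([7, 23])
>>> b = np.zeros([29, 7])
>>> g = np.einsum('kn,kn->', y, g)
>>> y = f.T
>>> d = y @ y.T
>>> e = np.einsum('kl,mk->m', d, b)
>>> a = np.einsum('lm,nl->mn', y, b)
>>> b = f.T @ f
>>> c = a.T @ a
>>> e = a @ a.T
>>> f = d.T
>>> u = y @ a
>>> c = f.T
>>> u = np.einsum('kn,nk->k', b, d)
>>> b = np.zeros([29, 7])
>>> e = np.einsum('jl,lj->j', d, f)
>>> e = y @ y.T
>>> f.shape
(7, 7)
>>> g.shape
()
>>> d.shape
(7, 7)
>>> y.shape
(7, 23)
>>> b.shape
(29, 7)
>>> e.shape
(7, 7)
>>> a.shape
(23, 29)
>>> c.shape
(7, 7)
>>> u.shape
(7,)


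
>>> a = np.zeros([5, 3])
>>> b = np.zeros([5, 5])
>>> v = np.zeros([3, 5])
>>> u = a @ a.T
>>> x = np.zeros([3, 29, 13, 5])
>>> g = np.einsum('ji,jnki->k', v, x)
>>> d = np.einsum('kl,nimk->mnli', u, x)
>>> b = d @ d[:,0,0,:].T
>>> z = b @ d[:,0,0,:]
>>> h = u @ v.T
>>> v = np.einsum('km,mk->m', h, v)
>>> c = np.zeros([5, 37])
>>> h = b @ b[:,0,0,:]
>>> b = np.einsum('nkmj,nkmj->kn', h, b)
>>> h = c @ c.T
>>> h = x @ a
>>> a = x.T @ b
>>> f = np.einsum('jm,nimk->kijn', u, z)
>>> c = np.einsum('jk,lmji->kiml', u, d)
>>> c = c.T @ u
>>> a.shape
(5, 13, 29, 13)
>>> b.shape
(3, 13)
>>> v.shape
(3,)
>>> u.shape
(5, 5)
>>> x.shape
(3, 29, 13, 5)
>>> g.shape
(13,)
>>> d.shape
(13, 3, 5, 29)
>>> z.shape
(13, 3, 5, 29)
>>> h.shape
(3, 29, 13, 3)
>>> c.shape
(13, 3, 29, 5)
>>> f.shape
(29, 3, 5, 13)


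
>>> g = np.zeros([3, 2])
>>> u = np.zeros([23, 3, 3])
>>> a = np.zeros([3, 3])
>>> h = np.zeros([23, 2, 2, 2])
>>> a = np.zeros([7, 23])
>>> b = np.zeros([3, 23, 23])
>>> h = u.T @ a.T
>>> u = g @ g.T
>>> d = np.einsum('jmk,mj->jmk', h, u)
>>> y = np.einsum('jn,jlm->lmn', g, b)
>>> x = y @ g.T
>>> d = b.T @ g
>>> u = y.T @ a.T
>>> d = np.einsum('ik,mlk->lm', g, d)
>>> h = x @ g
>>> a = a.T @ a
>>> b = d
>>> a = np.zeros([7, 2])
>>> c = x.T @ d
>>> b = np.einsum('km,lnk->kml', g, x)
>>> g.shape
(3, 2)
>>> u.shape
(2, 23, 7)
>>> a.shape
(7, 2)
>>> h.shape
(23, 23, 2)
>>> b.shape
(3, 2, 23)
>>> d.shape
(23, 23)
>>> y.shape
(23, 23, 2)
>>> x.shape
(23, 23, 3)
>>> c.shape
(3, 23, 23)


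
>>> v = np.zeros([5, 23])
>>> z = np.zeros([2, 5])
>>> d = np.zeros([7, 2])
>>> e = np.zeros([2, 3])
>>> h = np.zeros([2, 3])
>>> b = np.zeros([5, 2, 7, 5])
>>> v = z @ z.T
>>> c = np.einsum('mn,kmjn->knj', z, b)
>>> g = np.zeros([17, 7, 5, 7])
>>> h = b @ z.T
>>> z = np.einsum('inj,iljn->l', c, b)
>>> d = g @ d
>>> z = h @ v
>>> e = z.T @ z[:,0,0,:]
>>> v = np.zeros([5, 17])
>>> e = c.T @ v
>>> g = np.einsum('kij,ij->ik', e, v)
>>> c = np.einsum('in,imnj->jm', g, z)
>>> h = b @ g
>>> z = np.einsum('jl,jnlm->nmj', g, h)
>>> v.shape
(5, 17)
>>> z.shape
(2, 7, 5)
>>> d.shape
(17, 7, 5, 2)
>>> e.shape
(7, 5, 17)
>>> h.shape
(5, 2, 7, 7)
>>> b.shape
(5, 2, 7, 5)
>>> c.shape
(2, 2)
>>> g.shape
(5, 7)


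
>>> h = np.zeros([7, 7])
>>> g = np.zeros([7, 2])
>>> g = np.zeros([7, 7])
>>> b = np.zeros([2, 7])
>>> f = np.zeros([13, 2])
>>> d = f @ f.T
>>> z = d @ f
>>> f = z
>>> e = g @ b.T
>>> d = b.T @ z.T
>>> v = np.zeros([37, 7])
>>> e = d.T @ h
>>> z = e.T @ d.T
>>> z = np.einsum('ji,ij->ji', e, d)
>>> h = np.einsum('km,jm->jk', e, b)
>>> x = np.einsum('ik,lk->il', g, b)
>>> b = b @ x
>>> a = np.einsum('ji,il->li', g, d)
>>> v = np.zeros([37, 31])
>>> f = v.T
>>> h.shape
(2, 13)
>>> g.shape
(7, 7)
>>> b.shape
(2, 2)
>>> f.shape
(31, 37)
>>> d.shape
(7, 13)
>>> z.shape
(13, 7)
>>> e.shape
(13, 7)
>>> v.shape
(37, 31)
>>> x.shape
(7, 2)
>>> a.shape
(13, 7)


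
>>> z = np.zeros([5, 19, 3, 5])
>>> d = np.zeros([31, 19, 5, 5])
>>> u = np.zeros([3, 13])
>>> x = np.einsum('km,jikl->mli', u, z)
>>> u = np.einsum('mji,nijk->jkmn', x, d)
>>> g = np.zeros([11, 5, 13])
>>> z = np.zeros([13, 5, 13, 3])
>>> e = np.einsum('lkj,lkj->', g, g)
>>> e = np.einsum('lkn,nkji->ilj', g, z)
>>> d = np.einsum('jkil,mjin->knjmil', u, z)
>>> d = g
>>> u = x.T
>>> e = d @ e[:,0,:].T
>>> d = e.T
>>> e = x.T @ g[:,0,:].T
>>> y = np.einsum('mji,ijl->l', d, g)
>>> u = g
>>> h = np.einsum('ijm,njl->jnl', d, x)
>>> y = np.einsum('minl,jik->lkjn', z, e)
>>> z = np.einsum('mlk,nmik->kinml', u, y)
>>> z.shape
(13, 19, 3, 11, 5)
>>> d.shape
(3, 5, 11)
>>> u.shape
(11, 5, 13)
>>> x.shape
(13, 5, 19)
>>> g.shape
(11, 5, 13)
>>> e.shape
(19, 5, 11)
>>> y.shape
(3, 11, 19, 13)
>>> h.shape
(5, 13, 19)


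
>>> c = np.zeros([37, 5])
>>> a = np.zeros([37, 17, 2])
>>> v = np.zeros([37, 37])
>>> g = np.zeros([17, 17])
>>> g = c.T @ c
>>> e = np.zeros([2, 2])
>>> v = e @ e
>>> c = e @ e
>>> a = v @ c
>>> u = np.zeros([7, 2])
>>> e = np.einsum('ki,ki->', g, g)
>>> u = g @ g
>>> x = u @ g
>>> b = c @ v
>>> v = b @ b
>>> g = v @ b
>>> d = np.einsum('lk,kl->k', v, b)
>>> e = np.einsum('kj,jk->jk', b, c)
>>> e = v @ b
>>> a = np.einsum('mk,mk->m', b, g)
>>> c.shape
(2, 2)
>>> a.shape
(2,)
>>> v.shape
(2, 2)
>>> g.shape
(2, 2)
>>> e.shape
(2, 2)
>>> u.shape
(5, 5)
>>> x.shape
(5, 5)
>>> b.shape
(2, 2)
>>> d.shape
(2,)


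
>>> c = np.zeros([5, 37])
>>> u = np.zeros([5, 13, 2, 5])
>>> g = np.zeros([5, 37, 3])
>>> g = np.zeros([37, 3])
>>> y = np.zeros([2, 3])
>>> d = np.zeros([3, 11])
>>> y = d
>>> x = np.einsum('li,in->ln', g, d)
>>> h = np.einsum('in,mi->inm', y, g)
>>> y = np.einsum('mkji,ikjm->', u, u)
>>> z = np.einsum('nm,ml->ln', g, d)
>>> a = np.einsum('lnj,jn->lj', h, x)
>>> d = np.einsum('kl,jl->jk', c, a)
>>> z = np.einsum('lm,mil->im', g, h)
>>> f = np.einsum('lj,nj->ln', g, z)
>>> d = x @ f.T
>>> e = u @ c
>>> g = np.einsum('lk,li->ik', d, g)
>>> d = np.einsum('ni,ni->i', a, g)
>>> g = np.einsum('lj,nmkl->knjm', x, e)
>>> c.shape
(5, 37)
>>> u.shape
(5, 13, 2, 5)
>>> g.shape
(2, 5, 11, 13)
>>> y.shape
()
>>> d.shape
(37,)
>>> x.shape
(37, 11)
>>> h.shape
(3, 11, 37)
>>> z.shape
(11, 3)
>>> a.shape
(3, 37)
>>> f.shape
(37, 11)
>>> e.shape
(5, 13, 2, 37)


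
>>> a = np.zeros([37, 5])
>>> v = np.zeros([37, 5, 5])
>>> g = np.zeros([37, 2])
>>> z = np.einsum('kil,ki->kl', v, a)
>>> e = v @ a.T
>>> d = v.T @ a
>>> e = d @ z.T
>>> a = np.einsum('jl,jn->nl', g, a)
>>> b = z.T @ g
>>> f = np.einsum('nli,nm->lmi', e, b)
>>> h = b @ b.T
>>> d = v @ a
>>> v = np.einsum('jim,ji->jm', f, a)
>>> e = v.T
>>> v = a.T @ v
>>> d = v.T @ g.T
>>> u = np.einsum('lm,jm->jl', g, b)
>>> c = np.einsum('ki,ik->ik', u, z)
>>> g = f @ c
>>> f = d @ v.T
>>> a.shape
(5, 2)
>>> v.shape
(2, 37)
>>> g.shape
(5, 2, 5)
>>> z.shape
(37, 5)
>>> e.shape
(37, 5)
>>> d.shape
(37, 37)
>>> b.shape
(5, 2)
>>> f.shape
(37, 2)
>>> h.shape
(5, 5)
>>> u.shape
(5, 37)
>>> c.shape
(37, 5)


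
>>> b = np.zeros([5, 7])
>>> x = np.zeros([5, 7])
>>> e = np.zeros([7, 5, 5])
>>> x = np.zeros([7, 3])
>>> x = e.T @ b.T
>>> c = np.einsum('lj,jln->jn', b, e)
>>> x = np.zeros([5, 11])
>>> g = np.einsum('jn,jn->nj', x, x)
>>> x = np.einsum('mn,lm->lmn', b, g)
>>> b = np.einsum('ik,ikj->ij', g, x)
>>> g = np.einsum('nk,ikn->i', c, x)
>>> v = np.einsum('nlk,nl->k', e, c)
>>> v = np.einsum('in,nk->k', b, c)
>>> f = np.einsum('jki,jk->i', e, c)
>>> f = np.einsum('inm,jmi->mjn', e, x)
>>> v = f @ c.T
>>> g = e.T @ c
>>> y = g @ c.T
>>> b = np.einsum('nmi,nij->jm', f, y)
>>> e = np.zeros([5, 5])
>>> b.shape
(7, 11)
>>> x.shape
(11, 5, 7)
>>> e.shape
(5, 5)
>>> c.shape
(7, 5)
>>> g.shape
(5, 5, 5)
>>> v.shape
(5, 11, 7)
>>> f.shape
(5, 11, 5)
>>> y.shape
(5, 5, 7)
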